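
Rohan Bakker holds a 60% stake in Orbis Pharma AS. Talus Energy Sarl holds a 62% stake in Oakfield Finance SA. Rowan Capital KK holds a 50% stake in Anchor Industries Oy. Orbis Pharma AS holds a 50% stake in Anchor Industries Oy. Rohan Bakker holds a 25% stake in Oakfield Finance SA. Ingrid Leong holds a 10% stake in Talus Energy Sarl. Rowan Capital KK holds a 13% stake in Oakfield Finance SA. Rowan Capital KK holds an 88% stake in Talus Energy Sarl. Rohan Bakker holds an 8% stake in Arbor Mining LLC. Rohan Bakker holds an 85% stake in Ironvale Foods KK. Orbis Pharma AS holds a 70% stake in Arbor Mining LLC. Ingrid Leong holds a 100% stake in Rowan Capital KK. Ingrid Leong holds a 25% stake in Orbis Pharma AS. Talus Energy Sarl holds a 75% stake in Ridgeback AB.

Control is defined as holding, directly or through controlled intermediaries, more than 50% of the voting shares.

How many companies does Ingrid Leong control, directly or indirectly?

4

Ingrid holds 100% of Rowan, so Ingrid controls Rowan.
Rowan and Ingrid together hold 88% + 10% = 98% of Talus, so Ingrid controls Talus.
Talus holds 75% of Ridgeback, so Ingrid controls Ridgeback.
Talus and Rowan together hold 62% + 13% = 75% of Oakfield, so Ingrid controls Oakfield.
No other company's threshold is met.
Ingrid controls 4 companies.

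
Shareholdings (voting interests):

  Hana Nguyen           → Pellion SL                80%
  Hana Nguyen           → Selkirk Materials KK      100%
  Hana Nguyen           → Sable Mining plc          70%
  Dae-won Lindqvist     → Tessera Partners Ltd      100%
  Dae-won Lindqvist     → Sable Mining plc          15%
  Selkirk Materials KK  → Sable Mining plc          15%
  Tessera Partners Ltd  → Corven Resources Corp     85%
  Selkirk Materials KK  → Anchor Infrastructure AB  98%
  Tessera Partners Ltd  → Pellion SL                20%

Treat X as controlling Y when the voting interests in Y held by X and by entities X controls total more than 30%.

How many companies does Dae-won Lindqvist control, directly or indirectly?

Dae-won holds 100% of Tessera, so Dae-won controls Tessera.
Tessera holds 85% of Corven, so Dae-won controls Corven.
No other company's threshold is met.
Dae-won controls 2 companies.

2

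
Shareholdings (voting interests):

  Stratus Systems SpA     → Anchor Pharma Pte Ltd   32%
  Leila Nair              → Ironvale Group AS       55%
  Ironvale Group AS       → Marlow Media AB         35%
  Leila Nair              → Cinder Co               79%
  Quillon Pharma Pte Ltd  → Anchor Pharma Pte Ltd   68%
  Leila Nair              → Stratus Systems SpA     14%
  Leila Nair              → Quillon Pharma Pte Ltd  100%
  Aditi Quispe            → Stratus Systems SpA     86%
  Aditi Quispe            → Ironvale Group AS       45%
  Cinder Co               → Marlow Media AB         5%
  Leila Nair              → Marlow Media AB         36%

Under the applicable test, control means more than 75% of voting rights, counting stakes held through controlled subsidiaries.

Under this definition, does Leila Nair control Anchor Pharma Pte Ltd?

No

Leila holds 79% of Cinder, so Leila controls Cinder.
Leila holds 100% of Quillon, so Leila controls Quillon.
In Anchor, Leila's side holds only 68%, not > 75%.
So Leila does not control Anchor.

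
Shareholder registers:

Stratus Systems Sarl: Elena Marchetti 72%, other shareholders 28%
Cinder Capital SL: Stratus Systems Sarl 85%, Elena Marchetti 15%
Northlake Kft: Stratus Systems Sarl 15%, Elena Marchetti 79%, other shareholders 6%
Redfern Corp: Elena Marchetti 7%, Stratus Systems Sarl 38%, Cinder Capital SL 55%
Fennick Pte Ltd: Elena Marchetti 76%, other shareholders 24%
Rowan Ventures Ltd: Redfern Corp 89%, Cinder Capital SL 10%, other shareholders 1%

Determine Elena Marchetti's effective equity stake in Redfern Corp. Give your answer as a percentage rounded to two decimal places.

Elena reaches Redfern along 4 paths.
Direct stake: 7% = 7%.
Via Stratus: 72% × 38% = 27.36%.
Via Stratus → Cinder: 72% × 85% × 55% = 33.66%.
Via Cinder: 15% × 55% = 8.25%.
Total: 7% + 27.36% + 33.66% + 8.25% = 76.27%.

76.27%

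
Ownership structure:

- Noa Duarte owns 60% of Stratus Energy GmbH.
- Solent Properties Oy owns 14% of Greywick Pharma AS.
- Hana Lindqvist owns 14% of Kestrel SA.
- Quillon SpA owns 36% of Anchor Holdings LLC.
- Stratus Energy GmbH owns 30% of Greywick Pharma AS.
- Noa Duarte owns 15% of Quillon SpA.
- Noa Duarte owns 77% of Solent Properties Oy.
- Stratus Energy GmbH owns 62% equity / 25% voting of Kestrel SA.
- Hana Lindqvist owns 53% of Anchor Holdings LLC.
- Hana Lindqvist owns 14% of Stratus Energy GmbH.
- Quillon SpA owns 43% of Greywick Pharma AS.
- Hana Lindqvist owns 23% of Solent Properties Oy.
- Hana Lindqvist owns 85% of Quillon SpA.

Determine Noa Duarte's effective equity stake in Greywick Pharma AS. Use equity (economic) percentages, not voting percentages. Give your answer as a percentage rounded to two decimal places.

Noa reaches Greywick along 3 paths.
Via Stratus: 60% × 30% = 18%.
Via Quillon: 15% × 43% = 6.45%.
Via Solent: 77% × 14% = 10.78%.
Total: 18% + 6.45% + 10.78% = 35.23%.

35.23%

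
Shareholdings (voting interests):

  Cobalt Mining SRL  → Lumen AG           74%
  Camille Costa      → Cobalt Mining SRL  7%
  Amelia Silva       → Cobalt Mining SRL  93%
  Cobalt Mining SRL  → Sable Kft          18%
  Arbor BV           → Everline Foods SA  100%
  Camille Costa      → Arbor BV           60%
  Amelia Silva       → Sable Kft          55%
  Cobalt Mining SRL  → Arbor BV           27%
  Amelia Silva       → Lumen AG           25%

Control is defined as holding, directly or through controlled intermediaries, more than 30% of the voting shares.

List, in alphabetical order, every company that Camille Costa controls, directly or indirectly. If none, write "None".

Arbor BV, Everline Foods SA

Camille holds 60% of Arbor, so Camille controls Arbor.
Arbor holds 100% of Everline, so Camille controls Everline.
No other company's threshold is met.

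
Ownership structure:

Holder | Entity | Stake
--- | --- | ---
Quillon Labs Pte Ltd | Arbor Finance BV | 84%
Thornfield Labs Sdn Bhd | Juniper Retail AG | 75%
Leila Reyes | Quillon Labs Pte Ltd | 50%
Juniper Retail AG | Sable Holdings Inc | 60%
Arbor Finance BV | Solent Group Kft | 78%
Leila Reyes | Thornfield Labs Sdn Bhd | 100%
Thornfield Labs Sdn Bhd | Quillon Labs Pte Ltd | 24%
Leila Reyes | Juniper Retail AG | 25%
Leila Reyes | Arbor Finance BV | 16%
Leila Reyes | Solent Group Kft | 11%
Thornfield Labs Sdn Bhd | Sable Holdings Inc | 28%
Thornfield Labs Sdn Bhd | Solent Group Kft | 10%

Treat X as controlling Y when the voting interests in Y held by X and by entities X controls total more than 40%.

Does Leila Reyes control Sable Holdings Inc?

Leila holds 100% of Thornfield, so Leila controls Thornfield.
Thornfield and Leila together hold 75% + 25% = 100% of Juniper, so Leila controls Juniper.
Juniper and Thornfield together hold 60% + 28% = 88% of Sable, so Leila controls Sable.

Yes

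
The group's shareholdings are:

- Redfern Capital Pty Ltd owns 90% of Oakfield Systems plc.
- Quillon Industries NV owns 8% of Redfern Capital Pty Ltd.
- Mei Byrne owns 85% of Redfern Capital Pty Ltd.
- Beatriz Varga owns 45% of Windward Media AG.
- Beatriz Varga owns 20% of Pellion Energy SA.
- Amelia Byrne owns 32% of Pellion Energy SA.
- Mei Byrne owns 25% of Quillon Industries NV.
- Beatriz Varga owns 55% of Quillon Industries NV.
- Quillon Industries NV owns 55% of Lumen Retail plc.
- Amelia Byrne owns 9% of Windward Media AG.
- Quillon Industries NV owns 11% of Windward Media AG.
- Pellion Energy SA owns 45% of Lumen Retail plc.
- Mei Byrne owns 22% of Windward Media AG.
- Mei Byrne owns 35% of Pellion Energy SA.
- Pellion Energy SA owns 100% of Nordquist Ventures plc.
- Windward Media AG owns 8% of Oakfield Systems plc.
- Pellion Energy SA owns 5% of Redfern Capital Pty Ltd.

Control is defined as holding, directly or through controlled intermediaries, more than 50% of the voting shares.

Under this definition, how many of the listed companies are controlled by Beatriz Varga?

Beatriz holds 55% of Quillon, so Beatriz controls Quillon.
Quillon and Beatriz together hold 11% + 45% = 56% of Windward, so Beatriz controls Windward.
Quillon holds 55% of Lumen, so Beatriz controls Lumen.
No other company's threshold is met.
Beatriz controls 3 companies.

3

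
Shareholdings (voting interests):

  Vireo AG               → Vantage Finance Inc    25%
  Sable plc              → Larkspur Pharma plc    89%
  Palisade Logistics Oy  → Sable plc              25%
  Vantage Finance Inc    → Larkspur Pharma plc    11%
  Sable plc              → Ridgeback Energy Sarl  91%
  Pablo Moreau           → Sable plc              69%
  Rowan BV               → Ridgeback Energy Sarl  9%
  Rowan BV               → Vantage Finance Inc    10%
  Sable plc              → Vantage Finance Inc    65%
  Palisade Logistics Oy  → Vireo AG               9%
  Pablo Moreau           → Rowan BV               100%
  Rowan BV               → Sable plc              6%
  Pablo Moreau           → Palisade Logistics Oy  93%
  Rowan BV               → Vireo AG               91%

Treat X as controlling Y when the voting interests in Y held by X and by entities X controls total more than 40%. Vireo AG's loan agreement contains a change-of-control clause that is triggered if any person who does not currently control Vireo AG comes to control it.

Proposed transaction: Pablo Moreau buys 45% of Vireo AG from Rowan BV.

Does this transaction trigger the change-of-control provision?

The purchase adds only to Pablo's holdings (Rowan's stake shrinks), so Pablo is the only person who could newly come to control Vireo.
Pablo holds 93% of Palisade, so Pablo controls Palisade.
Pablo holds 100% of Rowan, so Pablo controls Rowan.
Rowan and Palisade together hold 91% + 9% = 100% of Vireo, so Pablo controls Vireo.
So Pablo already controls Vireo before the transaction.
After the purchase, Pablo holds 45% of Vireo directly, and Rowan's stake falls to 46%.
Pablo controlled Vireo already, so this is not a new person acquiring control; every other person's position is unchanged or reduced.
No new person acquires control, so the clause is not triggered.

No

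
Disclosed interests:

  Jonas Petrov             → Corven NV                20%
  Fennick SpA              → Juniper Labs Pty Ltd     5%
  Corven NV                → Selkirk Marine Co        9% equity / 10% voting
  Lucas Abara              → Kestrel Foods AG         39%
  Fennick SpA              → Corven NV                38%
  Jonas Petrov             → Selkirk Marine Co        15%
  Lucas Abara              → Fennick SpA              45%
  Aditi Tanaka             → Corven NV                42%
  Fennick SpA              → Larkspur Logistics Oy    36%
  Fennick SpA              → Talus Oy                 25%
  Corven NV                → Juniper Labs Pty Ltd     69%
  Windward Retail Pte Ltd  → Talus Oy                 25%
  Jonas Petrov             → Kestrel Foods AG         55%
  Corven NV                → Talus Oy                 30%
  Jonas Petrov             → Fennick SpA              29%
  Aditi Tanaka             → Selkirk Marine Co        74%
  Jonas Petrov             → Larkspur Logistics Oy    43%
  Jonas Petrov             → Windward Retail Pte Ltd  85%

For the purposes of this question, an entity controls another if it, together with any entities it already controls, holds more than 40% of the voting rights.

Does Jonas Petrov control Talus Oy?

No

Jonas holds 85% of Windward, so Jonas controls Windward.
Jonas holds 55% of Kestrel, so Jonas controls Kestrel.
Jonas holds 43% of Larkspur, so Jonas controls Larkspur.
In Talus, Jonas's side holds only 25%, not > 40%.
So Jonas does not control Talus.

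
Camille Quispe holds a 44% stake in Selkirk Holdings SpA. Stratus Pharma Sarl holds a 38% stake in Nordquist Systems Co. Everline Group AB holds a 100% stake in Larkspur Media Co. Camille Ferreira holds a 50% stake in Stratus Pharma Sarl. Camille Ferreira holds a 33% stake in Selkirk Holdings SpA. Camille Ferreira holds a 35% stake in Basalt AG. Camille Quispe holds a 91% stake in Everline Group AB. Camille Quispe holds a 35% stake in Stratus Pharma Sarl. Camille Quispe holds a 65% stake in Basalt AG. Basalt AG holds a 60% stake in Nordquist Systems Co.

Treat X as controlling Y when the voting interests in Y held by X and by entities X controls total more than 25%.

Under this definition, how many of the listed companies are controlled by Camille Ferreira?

4

Camille Ferreira holds 35% of Basalt, so Camille Ferreira controls Basalt.
Camille Ferreira holds 50% of Stratus, so Camille Ferreira controls Stratus.
Camille Ferreira holds 33% of Selkirk, so Camille Ferreira controls Selkirk.
Basalt and Stratus together hold 60% + 38% = 98% of Nordquist, so Camille Ferreira controls Nordquist.
No other company's threshold is met.
Camille Ferreira controls 4 companies.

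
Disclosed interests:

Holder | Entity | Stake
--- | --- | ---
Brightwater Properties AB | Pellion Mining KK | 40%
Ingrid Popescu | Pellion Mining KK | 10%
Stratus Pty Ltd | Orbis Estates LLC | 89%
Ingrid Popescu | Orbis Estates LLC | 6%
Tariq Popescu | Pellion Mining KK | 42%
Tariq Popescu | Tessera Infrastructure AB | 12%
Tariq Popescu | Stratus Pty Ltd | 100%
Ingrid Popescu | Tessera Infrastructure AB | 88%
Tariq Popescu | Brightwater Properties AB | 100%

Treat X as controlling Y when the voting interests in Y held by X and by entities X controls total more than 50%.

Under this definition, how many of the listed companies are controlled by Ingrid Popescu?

Ingrid holds 88% of Tessera, so Ingrid controls Tessera.
No other company's threshold is met.
Ingrid controls 1 company.

1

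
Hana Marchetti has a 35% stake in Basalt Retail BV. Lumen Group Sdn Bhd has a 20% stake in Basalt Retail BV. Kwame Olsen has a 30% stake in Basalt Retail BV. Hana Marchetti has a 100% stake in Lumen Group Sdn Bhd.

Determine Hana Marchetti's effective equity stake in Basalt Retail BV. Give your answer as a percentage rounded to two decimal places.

55.00%

Hana reaches Basalt along 2 paths.
Via Lumen: 100% × 20% = 20%.
Direct stake: 35% = 35%.
Total: 20% + 35% = 55%.
Rounded: 55.00%.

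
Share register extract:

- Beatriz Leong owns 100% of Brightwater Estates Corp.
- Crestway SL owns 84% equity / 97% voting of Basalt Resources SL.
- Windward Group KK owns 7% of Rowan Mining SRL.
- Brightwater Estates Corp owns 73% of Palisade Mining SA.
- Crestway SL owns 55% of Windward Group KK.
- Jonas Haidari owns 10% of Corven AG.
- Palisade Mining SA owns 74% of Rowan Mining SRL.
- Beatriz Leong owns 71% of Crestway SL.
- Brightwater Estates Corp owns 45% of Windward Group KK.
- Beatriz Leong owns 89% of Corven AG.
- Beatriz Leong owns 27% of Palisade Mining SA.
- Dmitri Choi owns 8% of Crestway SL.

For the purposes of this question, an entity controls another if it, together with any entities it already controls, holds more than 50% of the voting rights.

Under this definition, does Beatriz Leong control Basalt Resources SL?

Yes

Beatriz holds 71% of Crestway, so Beatriz controls Crestway.
Crestway holds 97% of Basalt, so Beatriz controls Basalt.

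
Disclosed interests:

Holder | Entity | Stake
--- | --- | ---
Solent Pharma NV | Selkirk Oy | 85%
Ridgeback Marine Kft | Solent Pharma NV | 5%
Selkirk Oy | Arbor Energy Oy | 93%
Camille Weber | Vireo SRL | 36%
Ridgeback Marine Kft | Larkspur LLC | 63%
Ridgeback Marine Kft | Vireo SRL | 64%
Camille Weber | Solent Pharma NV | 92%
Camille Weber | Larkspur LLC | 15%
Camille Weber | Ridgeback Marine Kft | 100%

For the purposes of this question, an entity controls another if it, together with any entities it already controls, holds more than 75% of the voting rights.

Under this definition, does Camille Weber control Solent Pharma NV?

Camille holds 100% of Ridgeback, so Camille controls Ridgeback.
Camille and Ridgeback together hold 92% + 5% = 97% of Solent, so Camille controls Solent.

Yes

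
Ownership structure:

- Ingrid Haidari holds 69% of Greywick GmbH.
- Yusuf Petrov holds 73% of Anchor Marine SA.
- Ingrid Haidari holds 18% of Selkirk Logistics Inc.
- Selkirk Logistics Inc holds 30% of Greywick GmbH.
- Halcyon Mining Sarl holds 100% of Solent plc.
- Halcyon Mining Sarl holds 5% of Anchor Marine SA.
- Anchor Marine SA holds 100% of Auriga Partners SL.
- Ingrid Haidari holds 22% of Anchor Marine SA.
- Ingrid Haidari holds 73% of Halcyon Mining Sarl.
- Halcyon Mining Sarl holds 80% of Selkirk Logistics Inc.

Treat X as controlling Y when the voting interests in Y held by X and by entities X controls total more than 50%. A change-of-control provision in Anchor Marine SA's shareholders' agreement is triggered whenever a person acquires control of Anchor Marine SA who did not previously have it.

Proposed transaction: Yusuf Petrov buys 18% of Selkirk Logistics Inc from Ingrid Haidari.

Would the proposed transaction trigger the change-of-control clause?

No

The purchase adds only to Yusuf's holdings (Ingrid's stake shrinks), so Yusuf is the only person who could newly come to control Anchor.
Yusuf holds 73% of Anchor, so Yusuf controls Anchor.
So Yusuf already controls Anchor before the transaction.
After the purchase, Yusuf holds 18% of Selkirk directly, and Ingrid's stake falls to 0%.
Yusuf controlled Anchor already, so this is not a new person acquiring control; every other person's position is unchanged or reduced.
No new person acquires control, so the clause is not triggered.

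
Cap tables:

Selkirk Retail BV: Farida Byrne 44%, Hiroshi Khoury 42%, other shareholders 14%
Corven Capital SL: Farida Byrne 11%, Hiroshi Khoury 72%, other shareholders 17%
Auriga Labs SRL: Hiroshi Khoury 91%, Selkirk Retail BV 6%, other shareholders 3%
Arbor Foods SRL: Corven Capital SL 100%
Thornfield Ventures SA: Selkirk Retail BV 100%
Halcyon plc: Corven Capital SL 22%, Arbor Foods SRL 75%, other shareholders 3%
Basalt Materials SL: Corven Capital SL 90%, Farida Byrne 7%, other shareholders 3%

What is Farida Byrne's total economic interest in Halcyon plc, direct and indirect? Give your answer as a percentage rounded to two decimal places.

Farida reaches Halcyon along 2 paths.
Via Corven: 11% × 22% = 2.42%.
Via Corven → Arbor: 11% × 100% × 75% = 8.25%.
Total: 2.42% + 8.25% = 10.67%.

10.67%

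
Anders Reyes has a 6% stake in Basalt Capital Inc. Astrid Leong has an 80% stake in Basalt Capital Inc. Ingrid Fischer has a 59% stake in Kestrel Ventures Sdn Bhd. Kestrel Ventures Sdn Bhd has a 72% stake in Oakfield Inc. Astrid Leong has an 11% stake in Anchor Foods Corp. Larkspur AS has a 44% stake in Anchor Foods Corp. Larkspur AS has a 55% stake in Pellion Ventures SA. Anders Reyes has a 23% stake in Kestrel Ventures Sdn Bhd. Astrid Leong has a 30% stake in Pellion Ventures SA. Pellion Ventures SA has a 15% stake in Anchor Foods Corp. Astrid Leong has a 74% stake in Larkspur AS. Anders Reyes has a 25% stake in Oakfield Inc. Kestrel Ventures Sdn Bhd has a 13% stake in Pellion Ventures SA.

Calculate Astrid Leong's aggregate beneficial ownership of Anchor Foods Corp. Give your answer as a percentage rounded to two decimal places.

54.17%

Astrid reaches Anchor along 4 paths.
Via Larkspur → Pellion: 74% × 55% × 15% = 6.105%.
Via Pellion: 30% × 15% = 4.5%.
Via Larkspur: 74% × 44% = 32.56%.
Direct stake: 11% = 11%.
Total: 6.105% + 4.5% + 32.56% + 11% = 54.165%.
Rounded: 54.17%.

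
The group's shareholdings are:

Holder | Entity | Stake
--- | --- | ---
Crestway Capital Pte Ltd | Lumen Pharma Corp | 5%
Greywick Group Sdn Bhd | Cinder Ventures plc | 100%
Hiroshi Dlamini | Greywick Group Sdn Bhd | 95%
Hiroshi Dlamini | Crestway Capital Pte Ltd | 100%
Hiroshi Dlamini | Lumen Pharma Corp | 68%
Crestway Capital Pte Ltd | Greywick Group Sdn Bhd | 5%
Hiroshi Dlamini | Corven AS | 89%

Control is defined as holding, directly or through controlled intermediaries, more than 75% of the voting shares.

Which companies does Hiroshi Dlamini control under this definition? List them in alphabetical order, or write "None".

Hiroshi holds 100% of Crestway, so Hiroshi controls Crestway.
Hiroshi and Crestway together hold 95% + 5% = 100% of Greywick, so Hiroshi controls Greywick.
Hiroshi holds 89% of Corven, so Hiroshi controls Corven.
Greywick holds 100% of Cinder, so Hiroshi controls Cinder.
No other company's threshold is met.

Cinder Ventures plc, Corven AS, Crestway Capital Pte Ltd, Greywick Group Sdn Bhd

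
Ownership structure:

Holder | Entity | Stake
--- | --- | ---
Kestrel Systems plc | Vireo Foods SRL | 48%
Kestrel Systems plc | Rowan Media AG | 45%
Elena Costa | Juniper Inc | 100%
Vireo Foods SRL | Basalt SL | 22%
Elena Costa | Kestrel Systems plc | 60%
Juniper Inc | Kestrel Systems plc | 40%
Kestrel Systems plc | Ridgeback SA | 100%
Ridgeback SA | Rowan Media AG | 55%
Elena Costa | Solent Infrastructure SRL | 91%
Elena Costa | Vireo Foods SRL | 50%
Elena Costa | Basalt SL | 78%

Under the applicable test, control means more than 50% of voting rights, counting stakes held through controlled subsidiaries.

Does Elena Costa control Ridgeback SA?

Elena holds 100% of Juniper, so Elena controls Juniper.
Elena and Juniper together hold 60% + 40% = 100% of Kestrel, so Elena controls Kestrel.
Kestrel holds 100% of Ridgeback, so Elena controls Ridgeback.

Yes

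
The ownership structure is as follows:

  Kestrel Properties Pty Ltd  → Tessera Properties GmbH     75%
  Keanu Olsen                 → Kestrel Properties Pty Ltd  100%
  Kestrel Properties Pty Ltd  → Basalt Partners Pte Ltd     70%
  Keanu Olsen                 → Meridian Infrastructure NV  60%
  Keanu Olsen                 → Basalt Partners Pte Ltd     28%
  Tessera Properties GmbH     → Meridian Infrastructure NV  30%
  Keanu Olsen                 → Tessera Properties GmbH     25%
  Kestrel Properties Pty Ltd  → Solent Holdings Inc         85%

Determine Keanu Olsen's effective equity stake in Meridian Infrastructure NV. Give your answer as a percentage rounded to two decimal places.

90.00%

Keanu reaches Meridian along 3 paths.
Via Tessera: 25% × 30% = 7.5%.
Via Kestrel → Tessera: 100% × 75% × 30% = 22.5%.
Direct stake: 60% = 60%.
Total: 7.5% + 22.5% + 60% = 90%.
Rounded: 90.00%.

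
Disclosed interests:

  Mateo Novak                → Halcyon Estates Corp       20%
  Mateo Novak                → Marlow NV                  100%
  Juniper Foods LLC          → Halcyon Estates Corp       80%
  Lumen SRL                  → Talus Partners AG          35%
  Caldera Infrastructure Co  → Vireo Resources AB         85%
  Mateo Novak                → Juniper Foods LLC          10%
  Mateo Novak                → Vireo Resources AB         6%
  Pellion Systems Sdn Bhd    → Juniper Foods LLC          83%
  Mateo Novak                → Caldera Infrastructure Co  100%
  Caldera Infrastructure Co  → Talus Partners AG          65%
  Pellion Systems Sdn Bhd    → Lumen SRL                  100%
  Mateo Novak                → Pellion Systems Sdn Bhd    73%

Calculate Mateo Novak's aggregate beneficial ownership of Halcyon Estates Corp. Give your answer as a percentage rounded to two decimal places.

Mateo reaches Halcyon along 3 paths.
Via Juniper: 10% × 80% = 8%.
Via Pellion → Juniper: 73% × 83% × 80% = 48.472%.
Direct stake: 20% = 20%.
Total: 8% + 48.472% + 20% = 76.472%.
Rounded: 76.47%.

76.47%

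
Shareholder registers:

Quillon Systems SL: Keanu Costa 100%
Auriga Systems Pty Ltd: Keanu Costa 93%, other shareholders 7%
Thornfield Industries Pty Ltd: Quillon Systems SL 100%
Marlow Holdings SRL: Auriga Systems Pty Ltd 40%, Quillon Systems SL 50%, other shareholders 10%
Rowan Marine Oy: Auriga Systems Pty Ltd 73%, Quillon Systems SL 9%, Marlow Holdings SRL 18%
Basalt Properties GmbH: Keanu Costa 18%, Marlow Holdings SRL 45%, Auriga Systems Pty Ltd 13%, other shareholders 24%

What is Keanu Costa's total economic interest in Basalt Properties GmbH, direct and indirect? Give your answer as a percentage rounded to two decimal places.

Keanu reaches Basalt along 4 paths.
Direct stake: 18% = 18%.
Via Auriga → Marlow: 93% × 40% × 45% = 16.74%.
Via Quillon → Marlow: 100% × 50% × 45% = 22.5%.
Via Auriga: 93% × 13% = 12.09%.
Total: 18% + 16.74% + 22.5% + 12.09% = 69.33%.

69.33%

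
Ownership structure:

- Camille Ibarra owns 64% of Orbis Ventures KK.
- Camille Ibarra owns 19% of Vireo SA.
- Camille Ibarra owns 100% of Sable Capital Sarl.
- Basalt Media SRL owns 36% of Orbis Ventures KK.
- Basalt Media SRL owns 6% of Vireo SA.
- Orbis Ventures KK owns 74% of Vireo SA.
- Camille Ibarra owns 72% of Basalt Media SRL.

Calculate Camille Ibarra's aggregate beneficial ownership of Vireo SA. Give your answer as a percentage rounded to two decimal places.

89.86%

Camille reaches Vireo along 4 paths.
Direct stake: 19% = 19%.
Via Orbis: 64% × 74% = 47.36%.
Via Basalt → Orbis: 72% × 36% × 74% = 19.1808%.
Via Basalt: 72% × 6% = 4.32%.
Total: 19% + 47.36% + 19.1808% + 4.32% = 89.8608%.
Rounded: 89.86%.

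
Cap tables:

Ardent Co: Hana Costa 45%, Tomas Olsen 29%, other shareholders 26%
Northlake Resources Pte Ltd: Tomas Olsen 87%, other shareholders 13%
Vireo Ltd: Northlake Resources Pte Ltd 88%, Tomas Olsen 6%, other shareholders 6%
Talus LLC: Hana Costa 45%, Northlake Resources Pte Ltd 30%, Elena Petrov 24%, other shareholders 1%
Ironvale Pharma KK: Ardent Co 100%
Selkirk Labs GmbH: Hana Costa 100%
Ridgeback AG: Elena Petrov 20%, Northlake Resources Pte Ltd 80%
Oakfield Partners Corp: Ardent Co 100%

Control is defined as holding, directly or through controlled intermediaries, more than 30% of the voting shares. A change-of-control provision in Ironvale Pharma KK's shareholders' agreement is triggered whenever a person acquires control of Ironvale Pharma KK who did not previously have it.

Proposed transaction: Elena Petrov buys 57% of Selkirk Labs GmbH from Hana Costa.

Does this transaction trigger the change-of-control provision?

The purchase adds only to Elena's holdings (Hana's stake shrinks), so Elena is the only person who could newly come to control Ironvale.
Elena's largest direct stake is 24% in Talus, which does not meet the threshold, so Elena controls no company.
Neither Elena nor any entity Elena controls holds any voting interest in Ironvale.
So before the transaction, Elena does not control Ironvale.
After the purchase, Elena holds 57% of Selkirk directly, and Hana's stake falls to 43%.
Elena holds 57% of Selkirk, so Elena controls Selkirk.
After the transaction, neither Elena nor any entity Elena controls holds a voting interest in Ironvale, so Elena still does not control it.
No new person acquires control, so the clause is not triggered.

No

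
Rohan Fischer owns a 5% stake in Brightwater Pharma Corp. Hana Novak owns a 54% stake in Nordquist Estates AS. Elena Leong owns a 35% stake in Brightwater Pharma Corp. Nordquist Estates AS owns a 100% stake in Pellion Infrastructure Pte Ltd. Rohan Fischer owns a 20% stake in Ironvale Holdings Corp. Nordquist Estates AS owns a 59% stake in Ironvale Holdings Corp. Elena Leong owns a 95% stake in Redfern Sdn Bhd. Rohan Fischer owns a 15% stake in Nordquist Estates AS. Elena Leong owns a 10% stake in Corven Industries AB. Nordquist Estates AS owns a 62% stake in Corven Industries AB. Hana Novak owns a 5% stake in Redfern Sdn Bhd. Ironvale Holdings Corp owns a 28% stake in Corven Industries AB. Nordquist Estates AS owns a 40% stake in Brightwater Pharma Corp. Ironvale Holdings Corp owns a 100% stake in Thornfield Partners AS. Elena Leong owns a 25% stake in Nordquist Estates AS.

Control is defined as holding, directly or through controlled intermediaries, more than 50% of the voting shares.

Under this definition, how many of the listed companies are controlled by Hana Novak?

Hana holds 54% of Nordquist, so Hana controls Nordquist.
Nordquist holds 59% of Ironvale, so Hana controls Ironvale.
Nordquist and Ironvale together hold 62% + 28% = 90% of Corven, so Hana controls Corven.
Nordquist holds 100% of Pellion, so Hana controls Pellion.
Ironvale holds 100% of Thornfield, so Hana controls Thornfield.
No other company's threshold is met.
Hana controls 5 companies.

5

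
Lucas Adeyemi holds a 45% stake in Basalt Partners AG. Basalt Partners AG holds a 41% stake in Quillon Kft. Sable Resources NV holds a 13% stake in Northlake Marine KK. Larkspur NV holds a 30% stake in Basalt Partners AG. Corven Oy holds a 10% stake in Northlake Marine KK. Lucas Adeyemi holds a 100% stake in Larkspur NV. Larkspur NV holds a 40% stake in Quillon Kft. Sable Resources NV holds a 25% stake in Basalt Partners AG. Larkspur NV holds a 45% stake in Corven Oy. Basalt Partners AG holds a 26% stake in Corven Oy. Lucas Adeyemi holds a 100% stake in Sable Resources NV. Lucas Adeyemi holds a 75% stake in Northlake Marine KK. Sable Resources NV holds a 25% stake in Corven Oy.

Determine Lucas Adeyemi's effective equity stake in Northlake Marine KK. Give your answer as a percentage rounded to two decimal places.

97.60%

Lucas reaches Northlake along 7 paths.
Via Sable: 100% × 13% = 13%.
Via Larkspur → Corven: 100% × 45% × 10% = 4.5%.
Via Sable → Corven: 100% × 25% × 10% = 2.5%.
Via Sable → Basalt → Corven: 100% × 25% × 26% × 10% = 0.65%.
Via Larkspur → Basalt → Corven: 100% × 30% × 26% × 10% = 0.78%.
Via Basalt → Corven: 45% × 26% × 10% = 1.17%.
Direct stake: 75% = 75%.
Total: 13% + 4.5% + 2.5% + 0.65% + 0.78% + 1.17% + 75% = 97.6%.
Rounded: 97.60%.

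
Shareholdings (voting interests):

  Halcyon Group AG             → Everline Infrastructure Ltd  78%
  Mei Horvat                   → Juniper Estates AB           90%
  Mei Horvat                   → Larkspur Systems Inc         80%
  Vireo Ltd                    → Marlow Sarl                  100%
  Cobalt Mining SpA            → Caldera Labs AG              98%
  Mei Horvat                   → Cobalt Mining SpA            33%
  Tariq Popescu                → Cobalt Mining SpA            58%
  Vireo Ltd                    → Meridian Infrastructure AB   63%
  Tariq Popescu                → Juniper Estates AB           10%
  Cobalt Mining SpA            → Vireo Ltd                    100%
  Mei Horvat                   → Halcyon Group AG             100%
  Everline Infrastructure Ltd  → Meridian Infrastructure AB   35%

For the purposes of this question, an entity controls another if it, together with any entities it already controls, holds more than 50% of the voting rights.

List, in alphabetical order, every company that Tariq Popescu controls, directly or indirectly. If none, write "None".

Tariq holds 58% of Cobalt, so Tariq controls Cobalt.
Cobalt holds 100% of Vireo, so Tariq controls Vireo.
Vireo holds 100% of Marlow, so Tariq controls Marlow.
Cobalt holds 98% of Caldera, so Tariq controls Caldera.
Vireo holds 63% of Meridian, so Tariq controls Meridian.
No other company's threshold is met.

Caldera Labs AG, Cobalt Mining SpA, Marlow Sarl, Meridian Infrastructure AB, Vireo Ltd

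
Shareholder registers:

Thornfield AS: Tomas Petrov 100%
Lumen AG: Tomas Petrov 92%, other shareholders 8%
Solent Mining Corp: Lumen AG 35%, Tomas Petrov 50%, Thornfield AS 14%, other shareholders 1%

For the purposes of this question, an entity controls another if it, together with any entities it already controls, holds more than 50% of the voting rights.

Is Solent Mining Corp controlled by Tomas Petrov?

Yes

Tomas holds 92% of Lumen, so Tomas controls Lumen.
Tomas holds 100% of Thornfield, so Tomas controls Thornfield.
Lumen and Tomas and Thornfield together hold 35% + 50% + 14% = 99% of Solent, so Tomas controls Solent.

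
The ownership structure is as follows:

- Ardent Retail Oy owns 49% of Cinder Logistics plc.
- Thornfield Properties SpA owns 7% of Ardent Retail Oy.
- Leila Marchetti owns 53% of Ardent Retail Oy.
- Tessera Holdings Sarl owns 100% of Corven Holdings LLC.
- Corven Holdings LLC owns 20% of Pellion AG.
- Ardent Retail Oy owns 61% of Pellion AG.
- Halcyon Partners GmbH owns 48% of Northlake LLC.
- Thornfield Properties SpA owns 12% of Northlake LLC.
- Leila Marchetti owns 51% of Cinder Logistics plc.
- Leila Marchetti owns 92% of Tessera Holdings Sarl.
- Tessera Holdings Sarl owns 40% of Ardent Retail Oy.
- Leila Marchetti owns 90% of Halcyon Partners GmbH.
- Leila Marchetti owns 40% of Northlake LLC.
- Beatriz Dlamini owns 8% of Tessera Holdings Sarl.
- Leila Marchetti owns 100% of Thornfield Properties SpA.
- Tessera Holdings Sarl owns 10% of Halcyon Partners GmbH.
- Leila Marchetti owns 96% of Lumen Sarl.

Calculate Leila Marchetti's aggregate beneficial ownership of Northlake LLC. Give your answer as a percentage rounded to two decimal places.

Leila reaches Northlake along 4 paths.
Via Halcyon: 90% × 48% = 43.2%.
Via Tessera → Halcyon: 92% × 10% × 48% = 4.416%.
Direct stake: 40% = 40%.
Via Thornfield: 100% × 12% = 12%.
Total: 43.2% + 4.416% + 40% + 12% = 99.616%.
Rounded: 99.62%.

99.62%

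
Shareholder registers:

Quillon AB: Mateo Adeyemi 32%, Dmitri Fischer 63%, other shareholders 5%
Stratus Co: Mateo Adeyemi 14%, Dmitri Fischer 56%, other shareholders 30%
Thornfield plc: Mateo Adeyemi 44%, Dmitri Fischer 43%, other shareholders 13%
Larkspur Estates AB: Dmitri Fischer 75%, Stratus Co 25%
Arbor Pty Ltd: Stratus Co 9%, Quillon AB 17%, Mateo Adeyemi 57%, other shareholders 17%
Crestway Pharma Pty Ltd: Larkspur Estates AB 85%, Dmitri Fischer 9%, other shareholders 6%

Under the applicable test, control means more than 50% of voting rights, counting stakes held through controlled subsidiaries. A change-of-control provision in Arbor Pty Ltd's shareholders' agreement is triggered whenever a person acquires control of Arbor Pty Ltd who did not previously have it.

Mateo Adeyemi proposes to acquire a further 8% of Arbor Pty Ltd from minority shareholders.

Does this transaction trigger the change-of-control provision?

No

The purchase changes only Mateo's holdings, so Mateo is the only person who could newly come to control Arbor.
Mateo holds 57% of Arbor, so Mateo controls Arbor.
So Mateo already controls Arbor before the transaction.
After the purchase, Mateo's direct stake in Arbor rises to 57% + 8% = 65%.
Mateo controlled Arbor already, so this is not a new person acquiring control; every other person's position is unchanged or reduced.
No new person acquires control, so the clause is not triggered.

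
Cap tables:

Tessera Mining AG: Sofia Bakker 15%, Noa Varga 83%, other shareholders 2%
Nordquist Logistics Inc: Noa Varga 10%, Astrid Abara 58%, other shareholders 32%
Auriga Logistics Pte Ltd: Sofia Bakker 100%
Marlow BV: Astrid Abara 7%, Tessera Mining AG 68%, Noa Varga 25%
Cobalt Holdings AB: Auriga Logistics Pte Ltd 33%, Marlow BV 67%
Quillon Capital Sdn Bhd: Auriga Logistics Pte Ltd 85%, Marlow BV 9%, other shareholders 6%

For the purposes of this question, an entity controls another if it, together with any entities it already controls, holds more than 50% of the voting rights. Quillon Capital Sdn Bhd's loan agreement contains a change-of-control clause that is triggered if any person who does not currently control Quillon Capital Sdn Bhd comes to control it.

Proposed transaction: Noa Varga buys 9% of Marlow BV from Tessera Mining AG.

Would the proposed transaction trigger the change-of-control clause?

The purchase adds only to Noa's holdings (Tessera's stake shrinks), so Noa is the only person who could newly come to control Quillon.
Noa holds 83% of Tessera, so Noa controls Tessera.
Tessera and Noa together hold 68% + 25% = 93% of Marlow, so Noa controls Marlow.
Marlow holds 67% of Cobalt, so Noa controls Cobalt.
In Quillon, Noa's side holds only 9%, not > 50%.
So before the transaction, Noa does not control Quillon.
After the purchase, Noa's direct stake in Marlow rises to 25% + 9% = 34%, and Tessera's stake falls to 59%.
Tessera and Noa together hold 59% + 34% = 93% of Marlow, so Noa controls Marlow.
After the transaction, Noa's side holds 9% of Quillon, not > 50%, so Noa still does not control Quillon.
No new person acquires control, so the clause is not triggered.

No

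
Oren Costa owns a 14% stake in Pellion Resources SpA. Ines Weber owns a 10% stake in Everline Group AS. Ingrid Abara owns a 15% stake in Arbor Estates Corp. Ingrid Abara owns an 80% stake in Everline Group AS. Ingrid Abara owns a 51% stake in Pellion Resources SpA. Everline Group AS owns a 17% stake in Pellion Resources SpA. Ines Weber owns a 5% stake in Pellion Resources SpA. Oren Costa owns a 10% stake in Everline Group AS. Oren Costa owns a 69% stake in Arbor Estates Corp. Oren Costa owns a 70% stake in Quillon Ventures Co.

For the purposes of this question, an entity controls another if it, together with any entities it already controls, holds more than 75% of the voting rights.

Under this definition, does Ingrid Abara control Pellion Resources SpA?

No

Ingrid holds 80% of Everline, so Ingrid controls Everline.
In Pellion, Ingrid's side holds only 51% + 17% = 68%, not > 75%.
So Ingrid does not control Pellion.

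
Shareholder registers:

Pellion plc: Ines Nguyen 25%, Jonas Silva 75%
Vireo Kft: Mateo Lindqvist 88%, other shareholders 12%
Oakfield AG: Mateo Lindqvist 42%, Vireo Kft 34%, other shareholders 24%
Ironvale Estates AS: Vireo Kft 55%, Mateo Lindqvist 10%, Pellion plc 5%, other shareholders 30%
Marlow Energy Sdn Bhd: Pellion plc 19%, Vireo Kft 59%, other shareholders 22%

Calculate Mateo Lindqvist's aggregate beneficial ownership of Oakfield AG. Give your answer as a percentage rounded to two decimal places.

71.92%

Mateo reaches Oakfield along 2 paths.
Direct stake: 42% = 42%.
Via Vireo: 88% × 34% = 29.92%.
Total: 42% + 29.92% = 71.92%.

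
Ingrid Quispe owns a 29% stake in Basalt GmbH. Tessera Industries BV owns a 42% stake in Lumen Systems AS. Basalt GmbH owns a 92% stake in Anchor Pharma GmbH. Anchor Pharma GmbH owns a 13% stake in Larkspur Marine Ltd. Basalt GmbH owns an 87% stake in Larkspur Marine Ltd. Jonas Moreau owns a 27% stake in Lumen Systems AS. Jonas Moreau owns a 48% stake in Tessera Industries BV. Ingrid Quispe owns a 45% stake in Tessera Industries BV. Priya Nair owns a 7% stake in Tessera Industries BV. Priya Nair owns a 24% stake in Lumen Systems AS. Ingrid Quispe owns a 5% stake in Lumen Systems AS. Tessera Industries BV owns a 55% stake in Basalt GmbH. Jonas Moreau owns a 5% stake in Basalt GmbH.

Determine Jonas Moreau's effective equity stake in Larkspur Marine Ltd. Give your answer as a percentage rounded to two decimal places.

31.07%

Jonas reaches Larkspur along 4 paths.
Via Tessera → Basalt: 48% × 55% × 87% = 22.968%.
Via Basalt: 5% × 87% = 4.35%.
Via Tessera → Basalt → Anchor: 48% × 55% × 92% × 13% = 3.15744%.
Via Basalt → Anchor: 5% × 92% × 13% = 0.598%.
Total: 22.968% + 4.35% + 3.15744% + 0.598% = 31.07344%.
Rounded: 31.07%.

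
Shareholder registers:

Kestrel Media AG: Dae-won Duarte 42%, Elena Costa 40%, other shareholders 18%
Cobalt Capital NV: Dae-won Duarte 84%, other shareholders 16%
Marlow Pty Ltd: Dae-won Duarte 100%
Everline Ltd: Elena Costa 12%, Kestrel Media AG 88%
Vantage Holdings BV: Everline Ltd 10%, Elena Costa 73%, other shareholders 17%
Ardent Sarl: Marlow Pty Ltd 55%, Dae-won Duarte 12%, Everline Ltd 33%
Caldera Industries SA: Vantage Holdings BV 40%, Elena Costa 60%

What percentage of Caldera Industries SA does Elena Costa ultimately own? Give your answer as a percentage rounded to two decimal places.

91.09%

Elena reaches Caldera along 4 paths.
Via Everline → Vantage: 12% × 10% × 40% = 0.48%.
Via Kestrel → Everline → Vantage: 40% × 88% × 10% × 40% = 1.408%.
Via Vantage: 73% × 40% = 29.2%.
Direct stake: 60% = 60%.
Total: 0.48% + 1.408% + 29.2% + 60% = 91.088%.
Rounded: 91.09%.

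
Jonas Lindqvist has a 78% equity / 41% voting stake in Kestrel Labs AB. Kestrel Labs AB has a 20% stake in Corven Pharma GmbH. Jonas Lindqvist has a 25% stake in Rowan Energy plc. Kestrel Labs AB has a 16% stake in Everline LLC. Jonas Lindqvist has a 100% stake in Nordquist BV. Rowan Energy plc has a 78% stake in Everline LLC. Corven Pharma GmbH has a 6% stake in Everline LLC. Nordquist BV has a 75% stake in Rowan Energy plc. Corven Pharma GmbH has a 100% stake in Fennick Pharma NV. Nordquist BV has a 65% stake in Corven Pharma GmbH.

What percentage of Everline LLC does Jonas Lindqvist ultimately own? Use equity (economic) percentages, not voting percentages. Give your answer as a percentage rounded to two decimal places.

95.32%

Jonas reaches Everline along 5 paths.
Via Kestrel → Corven: 78% × 20% × 6% = 0.936%.
Via Nordquist → Corven: 100% × 65% × 6% = 3.9%.
Via Nordquist → Rowan: 100% × 75% × 78% = 58.5%.
Via Rowan: 25% × 78% = 19.5%.
Via Kestrel: 78% × 16% = 12.48%.
Total: 0.936% + 3.9% + 58.5% + 19.5% + 12.48% = 95.316%.
Rounded: 95.32%.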